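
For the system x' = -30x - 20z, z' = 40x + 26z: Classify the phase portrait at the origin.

stable spiral

A = [[-30,-20],[40,26]]; det(A-λI) = λ^2 + 4λ + 20.
λ = -2 ± 4i: negative real part.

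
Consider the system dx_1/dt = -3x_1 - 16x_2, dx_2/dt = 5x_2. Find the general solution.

Coefficient matrix A = [[-3, -16], [0, 5]].
Characteristic polynomial det(A - λI) = λ^2 - 2λ - 15 = 0.
Eigenvalues λ = -3, 5.
For λ=-3: (A-λI) row 1 is [0, -16], so an eigenvector is (-1, 0).
For λ=5: (A-λI) row 1 is [-8, -16], so an eigenvector is (-2, 1).
General solution: C_1e^(-3t)(-1,0) + C_2e^(5t)(-2,1).

x_1(t) = -C_1e^(-3t) - 2C_2e^(5t), x_2(t) = C_2e^(5t)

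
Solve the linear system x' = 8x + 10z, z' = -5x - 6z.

Coefficient matrix A = [[8, 10], [-5, -6]].
Characteristic polynomial det(A - λI) = λ^2 - 2λ + 2 = 0.
Eigenvalues λ = 1 ± i (complex conjugate pair).
For λ=1+i: an eigenvector is (-3,2) - i(-1,1) = (-3 + i, 2 - i).
A real fundamental pair from Re and Im of e^((1+i)t)v: X_1 = e^(t)(cos(t)·(-3,2) + sin(t)·(-1,1)), X_2 = e^(t)(sin(t)·(-3,2) - cos(t)·(-1,1)).
General solution: K_1X_1 + K_2X_2.

x(t) = -K_1e^(t)sin(t) - 3K_1e^(t)cos(t) - 3K_2e^(t)sin(t) + K_2e^(t)cos(t), z(t) = K_1e^(t)sin(t) + 2K_1e^(t)cos(t) + 2K_2e^(t)sin(t) - K_2e^(t)cos(t)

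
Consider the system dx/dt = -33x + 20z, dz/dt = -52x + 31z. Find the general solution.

Coefficient matrix A = [[-33, 20], [-52, 31]].
Characteristic polynomial det(A - λI) = λ^2 + 2λ + 17 = 0.
Eigenvalues λ = -1 ± 4i (complex conjugate pair).
For λ=-1+4i: an eigenvector is (2,3) - i(-1,-2) = (2 + i, 3 + 2i).
A real fundamental pair from Re and Im of e^((-1+4i)t)v: X_1 = e^(-t)(cos(4t)·(2,3) + sin(4t)·(-1,-2)), X_2 = e^(-t)(sin(4t)·(2,3) - cos(4t)·(-1,-2)).
General solution: C_1X_1 + C_2X_2.

x(t) = -C_1e^(-t)sin(4t) + 2C_1e^(-t)cos(4t) + 2C_2e^(-t)sin(4t) + C_2e^(-t)cos(4t), z(t) = -2C_1e^(-t)sin(4t) + 3C_1e^(-t)cos(4t) + 3C_2e^(-t)sin(4t) + 2C_2e^(-t)cos(4t)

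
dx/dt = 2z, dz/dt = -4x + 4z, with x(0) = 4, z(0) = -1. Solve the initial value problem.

Coefficient matrix A = [[0, 2], [-4, 4]].
Characteristic polynomial det(A - λI) = λ^2 - 4λ + 8 = 0.
Eigenvalues λ = 2 ± 2i (complex conjugate pair).
For λ=2+2i: an eigenvector is (-1,-1) - i(0,1) = (-1, -1 - i).
A real fundamental pair from Re and Im of e^((2+2i)t)v: X_1 = e^(2t)(cos(2t)·(-1,-1) + sin(2t)·(0,1)), X_2 = e^(2t)(sin(2t)·(-1,-1) - cos(2t)·(0,1)).
General solution: C_1X_1 + C_2X_2.
Applying x(0)=4, z(0)=-1 gives C_1=-4, C_2=5.

x(t) = -5e^(2t)sin(2t) + 4e^(2t)cos(2t), z(t) = -9e^(2t)sin(2t) - e^(2t)cos(2t)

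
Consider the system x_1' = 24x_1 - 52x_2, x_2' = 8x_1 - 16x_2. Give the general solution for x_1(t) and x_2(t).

x_1(t) = -2C_1e^(4t)sin(4t) - 3C_1e^(4t)cos(4t) - 3C_2e^(4t)sin(4t) + 2C_2e^(4t)cos(4t), x_2(t) = -C_1e^(4t)sin(4t) - C_1e^(4t)cos(4t) - C_2e^(4t)sin(4t) + C_2e^(4t)cos(4t)

Coefficient matrix A = [[24, -52], [8, -16]].
Characteristic polynomial det(A - λI) = λ^2 - 8λ + 32 = 0.
Eigenvalues λ = 4 ± 4i (complex conjugate pair).
For λ=4+4i: an eigenvector is (-3,-1) - i(-2,-1) = (-3 + 2i, -1 + i).
A real fundamental pair from Re and Im of e^((4+4i)t)v: X_1 = e^(4t)(cos(4t)·(-3,-1) + sin(4t)·(-2,-1)), X_2 = e^(4t)(sin(4t)·(-3,-1) - cos(4t)·(-2,-1)).
General solution: C_1X_1 + C_2X_2.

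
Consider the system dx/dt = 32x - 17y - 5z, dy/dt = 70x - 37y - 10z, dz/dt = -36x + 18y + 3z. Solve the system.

Coefficient matrix A = [[32, -17, -5], [70, -37, -10], [-36, 18, 3]].
det(A - λI) = 0 gives eigenvalues λ = -2, -3, 3.
For λ=-2: eigenvector (1,2,0).
For λ=-3: eigenvector (2,5,-3).
For λ=3: eigenvector (-1,-2,1).
General solution: c_1e^(-2t)(1,2,0) + c_2e^(-3t)(2,5,-3) + c_3e^(3t)(-1,-2,1).

x(t) = c_1e^(-2t) + 2c_2e^(-3t) - c_3e^(3t), y(t) = 2c_1e^(-2t) + 5c_2e^(-3t) - 2c_3e^(3t), z(t) = -3c_2e^(-3t) + c_3e^(3t)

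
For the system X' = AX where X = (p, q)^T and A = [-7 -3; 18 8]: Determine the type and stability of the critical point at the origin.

saddle

A = [[-7,-3],[18,8]]; det(A-λI) = λ^2 - λ - 2.
λ = 2, -1: opposite signs.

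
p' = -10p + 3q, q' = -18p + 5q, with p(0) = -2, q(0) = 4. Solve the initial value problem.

Coefficient matrix A = [[-10, 3], [-18, 5]].
Characteristic polynomial det(A - λI) = λ^2 + 5λ + 4 = 0.
Eigenvalues λ = -1, -4.
For λ=-1: (A-λI) row 1 is [-9, 3], so an eigenvector is (-1, -3).
For λ=-4: (A-λI) row 1 is [-6, 3], so an eigenvector is (1, 2).
General solution: C_1e^(-t)(-1,-3) + C_2e^(-4t)(1,2).
Applying p(0)=-2, q(0)=4 gives C_1=-8, C_2=-10.

p(t) = 8e^(-t) - 10e^(-4t), q(t) = 24e^(-t) - 20e^(-4t)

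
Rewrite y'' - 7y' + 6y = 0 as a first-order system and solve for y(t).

y(t) = C_1e^(t) + C_2e^(6t)

Let x_1 = y, x_2 = y'. Then x_1' = x_2 and x_2' = -6x_1 + 7x_2.
A = [[0,1],[-6,7]]; det(A-λI) = λ^2 - 7λ + 6.
Eigenvalues λ = 1, 6 with eigenvectors (1,1), (1,6).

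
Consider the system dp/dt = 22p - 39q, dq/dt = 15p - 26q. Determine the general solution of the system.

Coefficient matrix A = [[22, -39], [15, -26]].
Characteristic polynomial det(A - λI) = λ^2 + 4λ + 13 = 0.
Eigenvalues λ = -2 ± 3i (complex conjugate pair).
For λ=-2+3i: an eigenvector is (-3,-2) - i(2,1) = (-3 - 2i, -2 - i).
A real fundamental pair from Re and Im of e^((-2+3i)t)v: X_1 = e^(-2t)(cos(3t)·(-3,-2) + sin(3t)·(2,1)), X_2 = e^(-2t)(sin(3t)·(-3,-2) - cos(3t)·(2,1)).
General solution: c_1X_1 + c_2X_2.

p(t) = 2c_1e^(-2t)sin(3t) - 3c_1e^(-2t)cos(3t) - 3c_2e^(-2t)sin(3t) - 2c_2e^(-2t)cos(3t), q(t) = c_1e^(-2t)sin(3t) - 2c_1e^(-2t)cos(3t) - 2c_2e^(-2t)sin(3t) - c_2e^(-2t)cos(3t)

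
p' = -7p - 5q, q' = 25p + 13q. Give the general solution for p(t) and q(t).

p(t) = c_1e^(3t)sin(5t) - c_2e^(3t)cos(5t), q(t) = -2c_1e^(3t)sin(5t) - c_1e^(3t)cos(5t) - c_2e^(3t)sin(5t) + 2c_2e^(3t)cos(5t)

Coefficient matrix A = [[-7, -5], [25, 13]].
Characteristic polynomial det(A - λI) = λ^2 - 6λ + 34 = 0.
Eigenvalues λ = 3 ± 5i (complex conjugate pair).
For λ=3+5i: an eigenvector is (0,-1) - i(1,-2) = (0 - i, -1 + 2i).
A real fundamental pair from Re and Im of e^((3+5i)t)v: X_1 = e^(3t)(cos(5t)·(0,-1) + sin(5t)·(1,-2)), X_2 = e^(3t)(sin(5t)·(0,-1) - cos(5t)·(1,-2)).
General solution: c_1X_1 + c_2X_2.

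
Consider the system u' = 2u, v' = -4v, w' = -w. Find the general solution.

Coefficient matrix A = [[2, 0, 0], [0, -4, 0], [0, 0, -1]].
det(A - λI) = 0 gives eigenvalues λ = -4, 2, -1.
For λ=-4: eigenvector (0,1,0).
For λ=2: eigenvector (1,0,0).
For λ=-1: eigenvector (0,0,1).
General solution: K_1e^(-4t)(0,1,0) + K_2e^(2t)(1,0,0) + K_3e^(-t)(0,0,1).

u(t) = K_2e^(2t), v(t) = K_1e^(-4t), w(t) = K_3e^(-t)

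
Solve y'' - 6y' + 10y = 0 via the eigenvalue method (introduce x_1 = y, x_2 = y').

Let x_1 = y, x_2 = y'. Then x_1' = x_2 and x_2' = -10x_1 + 6x_2.
A = [[0,1],[-10,6]]; det(A-λI) = λ^2 - 6λ + 10.
Eigenvalues λ = 3 ± i.

y(t) = C_1e^(3t)cos(t) + C_2e^(3t)sin(t)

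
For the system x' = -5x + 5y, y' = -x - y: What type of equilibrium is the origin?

stable spiral

A = [[-5,5],[-1,-1]]; det(A-λI) = λ^2 + 6λ + 10.
λ = -3 ± i: negative real part.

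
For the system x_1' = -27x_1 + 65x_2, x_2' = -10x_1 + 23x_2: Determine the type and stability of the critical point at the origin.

stable spiral

A = [[-27,65],[-10,23]]; det(A-λI) = λ^2 + 4λ + 29.
λ = -2 ± 5i: negative real part.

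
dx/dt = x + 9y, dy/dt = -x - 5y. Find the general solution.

x(t) = 3C_1e^(-2t) + 3C_2te^(-2t) - 2C_2e^(-2t), y(t) = -C_1e^(-2t) - C_2te^(-2t) + C_2e^(-2t)

Coefficient matrix A = [[1, 9], [-1, -5]].
Characteristic polynomial det(A - λI) = λ^2 + 4λ + 4 = 0.
Single eigenvalue λ = -2 with algebraic multiplicity 2.
Eigenvector v = (3,-1); generalized eigenvector w with (A-λI)w=v is (-2,1).
General solution: e^(-2t)[C_1·v + C_2·(t·v + w)].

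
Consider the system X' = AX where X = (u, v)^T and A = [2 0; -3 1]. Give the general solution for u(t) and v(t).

Coefficient matrix A = [[2, 0], [-3, 1]].
Characteristic polynomial det(A - λI) = λ^2 - 3λ + 2 = 0.
Eigenvalues λ = 2, 1.
For λ=2: (A-λI) row 2 is [-3, -1], so an eigenvector is (1, -3).
For λ=1: (A-λI) row 1 is [1, 0], so an eigenvector is (0, 1).
General solution: K_1e^(2t)(1,-3) + K_2e^(t)(0,1).

u(t) = K_1e^(2t), v(t) = -3K_1e^(2t) + K_2e^(t)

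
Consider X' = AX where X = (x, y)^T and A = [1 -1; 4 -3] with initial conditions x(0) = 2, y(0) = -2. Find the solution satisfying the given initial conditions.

x(t) = 6te^(-t) + 2e^(-t), y(t) = 12te^(-t) - 2e^(-t)

Coefficient matrix A = [[1, -1], [4, -3]].
Characteristic polynomial det(A - λI) = λ^2 + 2λ + 1 = 0.
Single eigenvalue λ = -1 with algebraic multiplicity 2.
Eigenvector v = (1,2); generalized eigenvector w with (A-λI)w=v is (0,-1).
General solution: e^(-t)[c_1·v + c_2·(t·v + w)].
Applying x(0)=2, y(0)=-2 gives c_1=2, c_2=6.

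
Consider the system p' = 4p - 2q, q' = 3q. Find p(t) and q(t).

p(t) = 2c_1e^(3t) + c_2e^(4t), q(t) = c_1e^(3t)

Coefficient matrix A = [[4, -2], [0, 3]].
Characteristic polynomial det(A - λI) = λ^2 - 7λ + 12 = 0.
Eigenvalues λ = 3, 4.
For λ=3: (A-λI) row 1 is [1, -2], so an eigenvector is (2, 1).
For λ=4: (A-λI) row 1 is [0, -2], so an eigenvector is (1, 0).
General solution: c_1e^(3t)(2,1) + c_2e^(4t)(1,0).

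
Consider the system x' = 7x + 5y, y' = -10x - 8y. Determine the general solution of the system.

Coefficient matrix A = [[7, 5], [-10, -8]].
Characteristic polynomial det(A - λI) = λ^2 + λ - 6 = 0.
Eigenvalues λ = -3, 2.
For λ=-3: (A-λI) row 1 is [10, 5], so an eigenvector is (-1, 2).
For λ=2: (A-λI) row 1 is [5, 5], so an eigenvector is (-1, 1).
General solution: c_1e^(-3t)(-1,2) + c_2e^(2t)(-1,1).

x(t) = -c_1e^(-3t) - c_2e^(2t), y(t) = 2c_1e^(-3t) + c_2e^(2t)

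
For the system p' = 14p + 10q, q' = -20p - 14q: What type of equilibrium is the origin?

center

A = [[14,10],[-20,-14]]; det(A-λI) = λ^2 + 4.
λ = 0 ± 2i: zero real part.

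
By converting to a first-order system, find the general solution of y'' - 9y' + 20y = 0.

Let x_1 = y, x_2 = y'. Then x_1' = x_2 and x_2' = -20x_1 + 9x_2.
A = [[0,1],[-20,9]]; det(A-λI) = λ^2 - 9λ + 20.
Eigenvalues λ = 5, 4 with eigenvectors (1,5), (1,4).

y(t) = K_1e^(5t) + K_2e^(4t)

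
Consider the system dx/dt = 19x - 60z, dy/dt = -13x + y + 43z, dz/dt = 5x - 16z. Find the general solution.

x(t) = 3c_1e^(-t) - 4c_2e^(4t), y(t) = -2c_1e^(-t) + 3c_2e^(4t) + c_3e^(t), z(t) = c_1e^(-t) - c_2e^(4t)

Coefficient matrix A = [[19, 0, -60], [-13, 1, 43], [5, 0, -16]].
det(A - λI) = 0 gives eigenvalues λ = -1, 4, 1.
For λ=-1: eigenvector (3,-2,1).
For λ=4: eigenvector (-4,3,-1).
For λ=1: eigenvector (0,1,0).
General solution: c_1e^(-t)(3,-2,1) + c_2e^(4t)(-4,3,-1) + c_3e^(t)(0,1,0).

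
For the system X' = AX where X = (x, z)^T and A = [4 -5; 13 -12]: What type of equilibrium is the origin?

A = [[4,-5],[13,-12]]; det(A-λI) = λ^2 + 8λ + 17.
λ = -4 ± i: negative real part.

stable spiral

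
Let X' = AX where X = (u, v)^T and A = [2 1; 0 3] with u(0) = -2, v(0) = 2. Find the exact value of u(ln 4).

64

A = [[2,1],[0,3]]; eigenvalues λ = 3, 2.
Eigenvectors: (1,1) for λ=3, (-1,0) for λ=2.
From the initial condition, c_1 = 2, c_2 = 4.
u(ln 4) = (2)(4^3)(1) + (4)(4^2)(-1) = 64.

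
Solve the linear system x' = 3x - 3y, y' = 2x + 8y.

Coefficient matrix A = [[3, -3], [2, 8]].
Characteristic polynomial det(A - λI) = λ^2 - 11λ + 30 = 0.
Eigenvalues λ = 6, 5.
For λ=6: (A-λI) row 1 is [-3, -3], so an eigenvector is (1, -1).
For λ=5: (A-λI) row 1 is [-2, -3], so an eigenvector is (-3, 2).
General solution: K_1e^(6t)(1,-1) + K_2e^(5t)(-3,2).

x(t) = K_1e^(6t) - 3K_2e^(5t), y(t) = -K_1e^(6t) + 2K_2e^(5t)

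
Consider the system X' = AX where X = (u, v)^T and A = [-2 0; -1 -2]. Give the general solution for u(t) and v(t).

u(t) = K_2e^(-2t), v(t) = -K_1e^(-2t) - K_2te^(-2t) + 2K_2e^(-2t)

Coefficient matrix A = [[-2, 0], [-1, -2]].
Characteristic polynomial det(A - λI) = λ^2 + 4λ + 4 = 0.
Single eigenvalue λ = -2 with algebraic multiplicity 2.
Eigenvector v = (0,-1); generalized eigenvector w with (A-λI)w=v is (1,2).
General solution: e^(-2t)[K_1·v + K_2·(t·v + w)].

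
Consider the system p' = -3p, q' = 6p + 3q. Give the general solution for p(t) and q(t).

Coefficient matrix A = [[-3, 0], [6, 3]].
Characteristic polynomial det(A - λI) = λ^2 - 9 = 0.
Eigenvalues λ = -3, 3.
For λ=-3: (A-λI) row 2 is [6, 6], so an eigenvector is (-1, 1).
For λ=3: (A-λI) row 1 is [-6, 0], so an eigenvector is (0, 1).
General solution: C_1e^(-3t)(-1,1) + C_2e^(3t)(0,1).

p(t) = -C_1e^(-3t), q(t) = C_1e^(-3t) + C_2e^(3t)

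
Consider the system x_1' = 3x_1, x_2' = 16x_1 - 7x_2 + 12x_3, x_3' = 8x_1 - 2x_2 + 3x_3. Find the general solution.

x_1(t) = K_2e^(3t), x_2(t) = 3K_1e^(-3t) + 4K_2e^(3t) + 2K_3e^(-t), x_3(t) = K_1e^(-3t) + 2K_2e^(3t) + K_3e^(-t)

Coefficient matrix A = [[3, 0, 0], [16, -7, 12], [8, -2, 3]].
det(A - λI) = 0 gives eigenvalues λ = -3, 3, -1.
For λ=-3: eigenvector (0,3,1).
For λ=3: eigenvector (1,4,2).
For λ=-1: eigenvector (0,2,1).
General solution: K_1e^(-3t)(0,3,1) + K_2e^(3t)(1,4,2) + K_3e^(-t)(0,2,1).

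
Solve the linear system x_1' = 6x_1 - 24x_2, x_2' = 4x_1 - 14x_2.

x_1(t) = 2K_1e^(-6t) - 3K_2e^(-2t), x_2(t) = K_1e^(-6t) - K_2e^(-2t)

Coefficient matrix A = [[6, -24], [4, -14]].
Characteristic polynomial det(A - λI) = λ^2 + 8λ + 12 = 0.
Eigenvalues λ = -6, -2.
For λ=-6: (A-λI) row 1 is [12, -24], so an eigenvector is (2, 1).
For λ=-2: (A-λI) row 1 is [8, -24], so an eigenvector is (-3, -1).
General solution: K_1e^(-6t)(2,1) + K_2e^(-2t)(-3,-1).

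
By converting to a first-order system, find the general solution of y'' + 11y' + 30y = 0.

y(t) = C_1e^(-6t) + C_2e^(-5t)

Let x_1 = y, x_2 = y'. Then x_1' = x_2 and x_2' = -30x_1 - 11x_2.
A = [[0,1],[-30,-11]]; det(A-λI) = λ^2 + 11λ + 30.
Eigenvalues λ = -6, -5 with eigenvectors (1,-6), (1,-5).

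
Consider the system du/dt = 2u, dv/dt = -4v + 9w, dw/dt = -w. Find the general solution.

Coefficient matrix A = [[2, 0, 0], [0, -4, 9], [0, 0, -1]].
det(A - λI) = 0 gives eigenvalues λ = 2, -4, -1.
For λ=2: eigenvector (1,0,0).
For λ=-4: eigenvector (0,1,0).
For λ=-1: eigenvector (0,3,1).
General solution: C_1e^(2t)(1,0,0) + C_2e^(-4t)(0,1,0) + C_3e^(-t)(0,3,1).

u(t) = C_1e^(2t), v(t) = C_2e^(-4t) + 3C_3e^(-t), w(t) = C_3e^(-t)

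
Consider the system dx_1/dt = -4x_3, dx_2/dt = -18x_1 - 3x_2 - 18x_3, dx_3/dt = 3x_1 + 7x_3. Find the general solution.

Coefficient matrix A = [[0, 0, -4], [-18, -3, -18], [3, 0, 7]].
det(A - λI) = 0 gives eigenvalues λ = 3, -3, 4.
For λ=3: eigenvector (4,-3,-3).
For λ=-3: eigenvector (0,1,0).
For λ=4: eigenvector (-1,0,1).
General solution: C_1e^(3t)(4,-3,-3) + C_2e^(-3t)(0,1,0) + C_3e^(4t)(-1,0,1).

x_1(t) = 4C_1e^(3t) - C_3e^(4t), x_2(t) = -3C_1e^(3t) + C_2e^(-3t), x_3(t) = -3C_1e^(3t) + C_3e^(4t)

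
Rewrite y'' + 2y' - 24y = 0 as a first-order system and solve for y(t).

y(t) = K_1e^(-6t) + K_2e^(4t)

Let x_1 = y, x_2 = y'. Then x_1' = x_2 and x_2' = 24x_1 - 2x_2.
A = [[0,1],[24,-2]]; det(A-λI) = λ^2 + 2λ - 24.
Eigenvalues λ = -6, 4 with eigenvectors (1,-6), (1,4).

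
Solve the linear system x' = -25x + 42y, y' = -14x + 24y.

Coefficient matrix A = [[-25, 42], [-14, 24]].
Characteristic polynomial det(A - λI) = λ^2 + λ - 12 = 0.
Eigenvalues λ = 3, -4.
For λ=3: (A-λI) row 1 is [-28, 42], so an eigenvector is (3, 2).
For λ=-4: (A-λI) row 1 is [-21, 42], so an eigenvector is (-2, -1).
General solution: K_1e^(3t)(3,2) + K_2e^(-4t)(-2,-1).

x(t) = 3K_1e^(3t) - 2K_2e^(-4t), y(t) = 2K_1e^(3t) - K_2e^(-4t)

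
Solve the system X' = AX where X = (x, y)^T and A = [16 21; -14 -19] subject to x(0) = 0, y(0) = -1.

x(t) = -3e^(2t) + 3e^(-5t), y(t) = 2e^(2t) - 3e^(-5t)

Coefficient matrix A = [[16, 21], [-14, -19]].
Characteristic polynomial det(A - λI) = λ^2 + 3λ - 10 = 0.
Eigenvalues λ = -5, 2.
For λ=-5: (A-λI) row 1 is [21, 21], so an eigenvector is (1, -1).
For λ=2: (A-λI) row 1 is [14, 21], so an eigenvector is (-3, 2).
General solution: c_1e^(-5t)(1,-1) + c_2e^(2t)(-3,2).
Applying x(0)=0, y(0)=-1 gives c_1=3, c_2=1.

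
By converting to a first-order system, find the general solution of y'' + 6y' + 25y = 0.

y(t) = C_1e^(-3t)cos(4t) + C_2e^(-3t)sin(4t)

Let x_1 = y, x_2 = y'. Then x_1' = x_2 and x_2' = -25x_1 - 6x_2.
A = [[0,1],[-25,-6]]; det(A-λI) = λ^2 + 6λ + 25.
Eigenvalues λ = -3 ± 4i.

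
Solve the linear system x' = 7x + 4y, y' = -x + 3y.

Coefficient matrix A = [[7, 4], [-1, 3]].
Characteristic polynomial det(A - λI) = λ^2 - 10λ + 25 = 0.
Single eigenvalue λ = 5 with algebraic multiplicity 2.
Eigenvector v = (2,-1); generalized eigenvector w with (A-λI)w=v is (1,0).
General solution: e^(5t)[C_1·v + C_2·(t·v + w)].

x(t) = 2C_1e^(5t) + 2C_2te^(5t) + C_2e^(5t), y(t) = -C_1e^(5t) - C_2te^(5t)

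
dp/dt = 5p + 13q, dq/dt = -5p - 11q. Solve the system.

Coefficient matrix A = [[5, 13], [-5, -11]].
Characteristic polynomial det(A - λI) = λ^2 + 6λ + 10 = 0.
Eigenvalues λ = -3 ± i (complex conjugate pair).
For λ=-3+i: an eigenvector is (2,-1) - i(3,-2) = (2 - 3i, -1 + 2i).
A real fundamental pair from Re and Im of e^((-3+i)t)v: X_1 = e^(-3t)(cos(t)·(2,-1) + sin(t)·(3,-2)), X_2 = e^(-3t)(sin(t)·(2,-1) - cos(t)·(3,-2)).
General solution: C_1X_1 + C_2X_2.

p(t) = 3C_1e^(-3t)sin(t) + 2C_1e^(-3t)cos(t) + 2C_2e^(-3t)sin(t) - 3C_2e^(-3t)cos(t), q(t) = -2C_1e^(-3t)sin(t) - C_1e^(-3t)cos(t) - C_2e^(-3t)sin(t) + 2C_2e^(-3t)cos(t)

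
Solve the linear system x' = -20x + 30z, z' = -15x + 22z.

Coefficient matrix A = [[-20, 30], [-15, 22]].
Characteristic polynomial det(A - λI) = λ^2 - 2λ + 10 = 0.
Eigenvalues λ = 1 ± 3i (complex conjugate pair).
For λ=1+3i: an eigenvector is (-1,-1) - i(-3,-2) = (-1 + 3i, -1 + 2i).
A real fundamental pair from Re and Im of e^((1+3i)t)v: X_1 = e^(t)(cos(3t)·(-1,-1) + sin(3t)·(-3,-2)), X_2 = e^(t)(sin(3t)·(-1,-1) - cos(3t)·(-3,-2)).
General solution: c_1X_1 + c_2X_2.

x(t) = -3c_1e^(t)sin(3t) - c_1e^(t)cos(3t) - c_2e^(t)sin(3t) + 3c_2e^(t)cos(3t), z(t) = -2c_1e^(t)sin(3t) - c_1e^(t)cos(3t) - c_2e^(t)sin(3t) + 2c_2e^(t)cos(3t)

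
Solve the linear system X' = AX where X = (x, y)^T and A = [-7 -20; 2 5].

Coefficient matrix A = [[-7, -20], [2, 5]].
Characteristic polynomial det(A - λI) = λ^2 + 2λ + 5 = 0.
Eigenvalues λ = -1 ± 2i (complex conjugate pair).
For λ=-1+2i: an eigenvector is (1,0) - i(-3,1) = (1 + 3i, 0 - i).
A real fundamental pair from Re and Im of e^((-1+2i)t)v: X_1 = e^(-t)(cos(2t)·(1,0) + sin(2t)·(-3,1)), X_2 = e^(-t)(sin(2t)·(1,0) - cos(2t)·(-3,1)).
General solution: c_1X_1 + c_2X_2.

x(t) = -3c_1e^(-t)sin(2t) + c_1e^(-t)cos(2t) + c_2e^(-t)sin(2t) + 3c_2e^(-t)cos(2t), y(t) = c_1e^(-t)sin(2t) - c_2e^(-t)cos(2t)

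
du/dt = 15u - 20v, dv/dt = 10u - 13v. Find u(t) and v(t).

Coefficient matrix A = [[15, -20], [10, -13]].
Characteristic polynomial det(A - λI) = λ^2 - 2λ + 5 = 0.
Eigenvalues λ = 1 ± 2i (complex conjugate pair).
For λ=1+2i: an eigenvector is (-1,-1) - i(3,2) = (-1 - 3i, -1 - 2i).
A real fundamental pair from Re and Im of e^((1+2i)t)v: X_1 = e^(t)(cos(2t)·(-1,-1) + sin(2t)·(3,2)), X_2 = e^(t)(sin(2t)·(-1,-1) - cos(2t)·(3,2)).
General solution: c_1X_1 + c_2X_2.

u(t) = 3c_1e^(t)sin(2t) - c_1e^(t)cos(2t) - c_2e^(t)sin(2t) - 3c_2e^(t)cos(2t), v(t) = 2c_1e^(t)sin(2t) - c_1e^(t)cos(2t) - c_2e^(t)sin(2t) - 2c_2e^(t)cos(2t)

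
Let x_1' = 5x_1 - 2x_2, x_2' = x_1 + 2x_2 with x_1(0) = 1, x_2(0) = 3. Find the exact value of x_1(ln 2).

-24

A = [[5,-2],[1,2]]; eigenvalues λ = 3, 4.
Eigenvectors: (-1,-1) for λ=3, (2,1) for λ=4.
From the initial condition, c_1 = -5, c_2 = -2.
x_1(ln 2) = (-5)(2^3)(-1) + (-2)(2^4)(2) = -24.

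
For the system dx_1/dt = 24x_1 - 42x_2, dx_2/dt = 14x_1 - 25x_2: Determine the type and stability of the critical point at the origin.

A = [[24,-42],[14,-25]]; det(A-λI) = λ^2 + λ - 12.
λ = 3, -4: opposite signs.

saddle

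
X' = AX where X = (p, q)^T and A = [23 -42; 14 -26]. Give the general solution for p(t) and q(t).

p(t) = 3c_1e^(-5t) - 2c_2e^(2t), q(t) = 2c_1e^(-5t) - c_2e^(2t)

Coefficient matrix A = [[23, -42], [14, -26]].
Characteristic polynomial det(A - λI) = λ^2 + 3λ - 10 = 0.
Eigenvalues λ = -5, 2.
For λ=-5: (A-λI) row 1 is [28, -42], so an eigenvector is (3, 2).
For λ=2: (A-λI) row 1 is [21, -42], so an eigenvector is (-2, -1).
General solution: c_1e^(-5t)(3,2) + c_2e^(2t)(-2,-1).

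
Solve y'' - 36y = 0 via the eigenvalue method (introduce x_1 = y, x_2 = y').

y(t) = C_1e^(6t) + C_2e^(-6t)

Let x_1 = y, x_2 = y'. Then x_1' = x_2 and x_2' = 36x_1.
A = [[0,1],[36,0]]; det(A-λI) = λ^2 - 36.
Eigenvalues λ = 6, -6 with eigenvectors (1,6), (1,-6).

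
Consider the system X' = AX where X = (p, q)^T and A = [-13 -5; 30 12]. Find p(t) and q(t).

p(t) = C_1e^(-3t) + C_2e^(2t), q(t) = -2C_1e^(-3t) - 3C_2e^(2t)

Coefficient matrix A = [[-13, -5], [30, 12]].
Characteristic polynomial det(A - λI) = λ^2 + λ - 6 = 0.
Eigenvalues λ = -3, 2.
For λ=-3: (A-λI) row 1 is [-10, -5], so an eigenvector is (1, -2).
For λ=2: (A-λI) row 1 is [-15, -5], so an eigenvector is (1, -3).
General solution: C_1e^(-3t)(1,-2) + C_2e^(2t)(1,-3).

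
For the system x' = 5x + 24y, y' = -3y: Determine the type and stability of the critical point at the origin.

A = [[5,24],[0,-3]]; det(A-λI) = λ^2 - 2λ - 15.
λ = 5, -3: opposite signs.

saddle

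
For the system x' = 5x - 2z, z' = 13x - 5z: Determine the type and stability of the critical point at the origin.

center

A = [[5,-2],[13,-5]]; det(A-λI) = λ^2 + 1.
λ = 0 ± i: zero real part.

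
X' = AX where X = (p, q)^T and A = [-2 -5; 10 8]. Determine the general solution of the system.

p(t) = K_1e^(3t)sin(5t) - K_2e^(3t)cos(5t), q(t) = -K_1e^(3t)sin(5t) - K_1e^(3t)cos(5t) - K_2e^(3t)sin(5t) + K_2e^(3t)cos(5t)

Coefficient matrix A = [[-2, -5], [10, 8]].
Characteristic polynomial det(A - λI) = λ^2 - 6λ + 34 = 0.
Eigenvalues λ = 3 ± 5i (complex conjugate pair).
For λ=3+5i: an eigenvector is (0,-1) - i(1,-1) = (0 - i, -1 + i).
A real fundamental pair from Re and Im of e^((3+5i)t)v: X_1 = e^(3t)(cos(5t)·(0,-1) + sin(5t)·(1,-1)), X_2 = e^(3t)(sin(5t)·(0,-1) - cos(5t)·(1,-1)).
General solution: K_1X_1 + K_2X_2.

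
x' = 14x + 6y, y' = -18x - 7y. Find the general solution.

x(t) = -K_1e^(2t) - 2K_2e^(5t), y(t) = 2K_1e^(2t) + 3K_2e^(5t)

Coefficient matrix A = [[14, 6], [-18, -7]].
Characteristic polynomial det(A - λI) = λ^2 - 7λ + 10 = 0.
Eigenvalues λ = 2, 5.
For λ=2: (A-λI) row 1 is [12, 6], so an eigenvector is (-1, 2).
For λ=5: (A-λI) row 1 is [9, 6], so an eigenvector is (-2, 3).
General solution: K_1e^(2t)(-1,2) + K_2e^(5t)(-2,3).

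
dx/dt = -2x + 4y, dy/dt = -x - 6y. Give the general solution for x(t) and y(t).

Coefficient matrix A = [[-2, 4], [-1, -6]].
Characteristic polynomial det(A - λI) = λ^2 + 8λ + 16 = 0.
Single eigenvalue λ = -4 with algebraic multiplicity 2.
Eigenvector v = (2,-1); generalized eigenvector w with (A-λI)w=v is (1,0).
General solution: e^(-4t)[C_1·v + C_2·(t·v + w)].

x(t) = 2C_1e^(-4t) + 2C_2te^(-4t) + C_2e^(-4t), y(t) = -C_1e^(-4t) - C_2te^(-4t)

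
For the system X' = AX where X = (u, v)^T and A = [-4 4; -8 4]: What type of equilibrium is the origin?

center

A = [[-4,4],[-8,4]]; det(A-λI) = λ^2 + 16.
λ = 0 ± 4i: zero real part.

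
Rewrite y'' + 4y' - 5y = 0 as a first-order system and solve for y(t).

y(t) = K_1e^(t) + K_2e^(-5t)

Let x_1 = y, x_2 = y'. Then x_1' = x_2 and x_2' = 5x_1 - 4x_2.
A = [[0,1],[5,-4]]; det(A-λI) = λ^2 + 4λ - 5.
Eigenvalues λ = 1, -5 with eigenvectors (1,1), (1,-5).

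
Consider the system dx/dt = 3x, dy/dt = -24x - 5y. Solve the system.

x(t) = c_2e^(3t), y(t) = -c_1e^(-5t) - 3c_2e^(3t)

Coefficient matrix A = [[3, 0], [-24, -5]].
Characteristic polynomial det(A - λI) = λ^2 + 2λ - 15 = 0.
Eigenvalues λ = -5, 3.
For λ=-5: (A-λI) row 1 is [8, 0], so an eigenvector is (0, -1).
For λ=3: (A-λI) row 2 is [-24, -8], so an eigenvector is (1, -3).
General solution: c_1e^(-5t)(0,-1) + c_2e^(3t)(1,-3).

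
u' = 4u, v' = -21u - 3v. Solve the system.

u(t) = -C_2e^(4t), v(t) = C_1e^(-3t) + 3C_2e^(4t)

Coefficient matrix A = [[4, 0], [-21, -3]].
Characteristic polynomial det(A - λI) = λ^2 - λ - 12 = 0.
Eigenvalues λ = -3, 4.
For λ=-3: (A-λI) row 1 is [7, 0], so an eigenvector is (0, 1).
For λ=4: (A-λI) row 2 is [-21, -7], so an eigenvector is (-1, 3).
General solution: C_1e^(-3t)(0,1) + C_2e^(4t)(-1,3).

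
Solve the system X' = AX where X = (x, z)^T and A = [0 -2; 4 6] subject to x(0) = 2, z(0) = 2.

Coefficient matrix A = [[0, -2], [4, 6]].
Characteristic polynomial det(A - λI) = λ^2 - 6λ + 8 = 0.
Eigenvalues λ = 4, 2.
For λ=4: (A-λI) row 1 is [-4, -2], so an eigenvector is (-1, 2).
For λ=2: (A-λI) row 1 is [-2, -2], so an eigenvector is (1, -1).
General solution: K_1e^(4t)(-1,2) + K_2e^(2t)(1,-1).
Applying x(0)=2, z(0)=2 gives K_1=4, K_2=6.

x(t) = -4e^(4t) + 6e^(2t), z(t) = 8e^(4t) - 6e^(2t)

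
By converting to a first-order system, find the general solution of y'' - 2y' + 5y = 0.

y(t) = C_1e^(t)cos(2t) + C_2e^(t)sin(2t)

Let x_1 = y, x_2 = y'. Then x_1' = x_2 and x_2' = -5x_1 + 2x_2.
A = [[0,1],[-5,2]]; det(A-λI) = λ^2 - 2λ + 5.
Eigenvalues λ = 1 ± 2i.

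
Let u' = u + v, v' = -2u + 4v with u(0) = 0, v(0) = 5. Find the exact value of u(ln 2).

20

A = [[1,1],[-2,4]]; eigenvalues λ = 2, 3.
Eigenvectors: (-1,-1) for λ=2, (1,2) for λ=3.
From the initial condition, c_1 = 5, c_2 = 5.
u(ln 2) = (5)(2^2)(-1) + (5)(2^3)(1) = 20.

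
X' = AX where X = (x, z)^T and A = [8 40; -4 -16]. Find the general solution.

x(t) = -3C_1e^(-4t)sin(4t) - C_1e^(-4t)cos(4t) - C_2e^(-4t)sin(4t) + 3C_2e^(-4t)cos(4t), z(t) = C_1e^(-4t)sin(4t) - C_2e^(-4t)cos(4t)

Coefficient matrix A = [[8, 40], [-4, -16]].
Characteristic polynomial det(A - λI) = λ^2 + 8λ + 32 = 0.
Eigenvalues λ = -4 ± 4i (complex conjugate pair).
For λ=-4+4i: an eigenvector is (-1,0) - i(-3,1) = (-1 + 3i, 0 - i).
A real fundamental pair from Re and Im of e^((-4+4i)t)v: X_1 = e^(-4t)(cos(4t)·(-1,0) + sin(4t)·(-3,1)), X_2 = e^(-4t)(sin(4t)·(-1,0) - cos(4t)·(-3,1)).
General solution: C_1X_1 + C_2X_2.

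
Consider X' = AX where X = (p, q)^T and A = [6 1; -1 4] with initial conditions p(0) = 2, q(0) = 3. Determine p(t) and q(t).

Coefficient matrix A = [[6, 1], [-1, 4]].
Characteristic polynomial det(A - λI) = λ^2 - 10λ + 25 = 0.
Single eigenvalue λ = 5 with algebraic multiplicity 2.
Eigenvector v = (1,-1); generalized eigenvector w with (A-λI)w=v is (1,0).
General solution: e^(5t)[K_1·v + K_2·(t·v + w)].
Applying p(0)=2, q(0)=3 gives K_1=-3, K_2=5.

p(t) = 5te^(5t) + 2e^(5t), q(t) = -5te^(5t) + 3e^(5t)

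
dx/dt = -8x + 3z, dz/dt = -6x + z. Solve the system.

x(t) = c_1e^(-2t) + c_2e^(-5t), z(t) = 2c_1e^(-2t) + c_2e^(-5t)

Coefficient matrix A = [[-8, 3], [-6, 1]].
Characteristic polynomial det(A - λI) = λ^2 + 7λ + 10 = 0.
Eigenvalues λ = -2, -5.
For λ=-2: (A-λI) row 1 is [-6, 3], so an eigenvector is (1, 2).
For λ=-5: (A-λI) row 1 is [-3, 3], so an eigenvector is (1, 1).
General solution: c_1e^(-2t)(1,2) + c_2e^(-5t)(1,1).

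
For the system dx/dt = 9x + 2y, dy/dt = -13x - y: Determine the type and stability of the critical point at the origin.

unstable spiral

A = [[9,2],[-13,-1]]; det(A-λI) = λ^2 - 8λ + 17.
λ = 4 ± i: positive real part.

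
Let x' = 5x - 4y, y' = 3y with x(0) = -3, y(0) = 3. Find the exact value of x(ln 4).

-8832

A = [[5,-4],[0,3]]; eigenvalues λ = 3, 5.
Eigenvectors: (2,1) for λ=3, (1,0) for λ=5.
From the initial condition, c_1 = 3, c_2 = -9.
x(ln 4) = (3)(4^3)(2) + (-9)(4^5)(1) = -8832.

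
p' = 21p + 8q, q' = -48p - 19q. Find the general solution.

p(t) = C_1e^(-3t) - C_2e^(5t), q(t) = -3C_1e^(-3t) + 2C_2e^(5t)

Coefficient matrix A = [[21, 8], [-48, -19]].
Characteristic polynomial det(A - λI) = λ^2 - 2λ - 15 = 0.
Eigenvalues λ = -3, 5.
For λ=-3: (A-λI) row 1 is [24, 8], so an eigenvector is (1, -3).
For λ=5: (A-λI) row 1 is [16, 8], so an eigenvector is (-1, 2).
General solution: C_1e^(-3t)(1,-3) + C_2e^(5t)(-1,2).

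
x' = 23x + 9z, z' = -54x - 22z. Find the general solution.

x(t) = K_1e^(-4t) + K_2e^(5t), z(t) = -3K_1e^(-4t) - 2K_2e^(5t)

Coefficient matrix A = [[23, 9], [-54, -22]].
Characteristic polynomial det(A - λI) = λ^2 - λ - 20 = 0.
Eigenvalues λ = -4, 5.
For λ=-4: (A-λI) row 1 is [27, 9], so an eigenvector is (1, -3).
For λ=5: (A-λI) row 1 is [18, 9], so an eigenvector is (1, -2).
General solution: K_1e^(-4t)(1,-3) + K_2e^(5t)(1,-2).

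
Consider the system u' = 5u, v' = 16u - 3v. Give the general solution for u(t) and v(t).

u(t) = -c_2e^(5t), v(t) = -c_1e^(-3t) - 2c_2e^(5t)

Coefficient matrix A = [[5, 0], [16, -3]].
Characteristic polynomial det(A - λI) = λ^2 - 2λ - 15 = 0.
Eigenvalues λ = -3, 5.
For λ=-3: (A-λI) row 1 is [8, 0], so an eigenvector is (0, -1).
For λ=5: (A-λI) row 2 is [16, -8], so an eigenvector is (-1, -2).
General solution: c_1e^(-3t)(0,-1) + c_2e^(5t)(-1,-2).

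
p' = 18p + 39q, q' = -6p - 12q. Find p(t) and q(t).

p(t) = -2C_1e^(3t)sin(3t) - 3C_1e^(3t)cos(3t) - 3C_2e^(3t)sin(3t) + 2C_2e^(3t)cos(3t), q(t) = C_1e^(3t)sin(3t) + C_1e^(3t)cos(3t) + C_2e^(3t)sin(3t) - C_2e^(3t)cos(3t)

Coefficient matrix A = [[18, 39], [-6, -12]].
Characteristic polynomial det(A - λI) = λ^2 - 6λ + 18 = 0.
Eigenvalues λ = 3 ± 3i (complex conjugate pair).
For λ=3+3i: an eigenvector is (-3,1) - i(-2,1) = (-3 + 2i, 1 - i).
A real fundamental pair from Re and Im of e^((3+3i)t)v: X_1 = e^(3t)(cos(3t)·(-3,1) + sin(3t)·(-2,1)), X_2 = e^(3t)(sin(3t)·(-3,1) - cos(3t)·(-2,1)).
General solution: C_1X_1 + C_2X_2.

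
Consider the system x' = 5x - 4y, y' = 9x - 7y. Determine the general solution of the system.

Coefficient matrix A = [[5, -4], [9, -7]].
Characteristic polynomial det(A - λI) = λ^2 + 2λ + 1 = 0.
Single eigenvalue λ = -1 with algebraic multiplicity 2.
Eigenvector v = (-2,-3); generalized eigenvector w with (A-λI)w=v is (1,2).
General solution: e^(-t)[C_1·v + C_2·(t·v + w)].

x(t) = -2C_1e^(-t) - 2C_2te^(-t) + C_2e^(-t), y(t) = -3C_1e^(-t) - 3C_2te^(-t) + 2C_2e^(-t)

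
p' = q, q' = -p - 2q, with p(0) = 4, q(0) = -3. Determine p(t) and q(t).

Coefficient matrix A = [[0, 1], [-1, -2]].
Characteristic polynomial det(A - λI) = λ^2 + 2λ + 1 = 0.
Single eigenvalue λ = -1 with algebraic multiplicity 2.
Eigenvector v = (1,-1); generalized eigenvector w with (A-λI)w=v is (-1,2).
General solution: e^(-t)[K_1·v + K_2·(t·v + w)].
Applying p(0)=4, q(0)=-3 gives K_1=5, K_2=1.

p(t) = te^(-t) + 4e^(-t), q(t) = -te^(-t) - 3e^(-t)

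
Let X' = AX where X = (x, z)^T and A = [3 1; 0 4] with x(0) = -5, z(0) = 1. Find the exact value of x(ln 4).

A = [[3,1],[0,4]]; eigenvalues λ = 3, 4.
Eigenvectors: (1,0) for λ=3, (-1,-1) for λ=4.
From the initial condition, c_1 = -6, c_2 = -1.
x(ln 4) = (-6)(4^3)(1) + (-1)(4^4)(-1) = -128.

-128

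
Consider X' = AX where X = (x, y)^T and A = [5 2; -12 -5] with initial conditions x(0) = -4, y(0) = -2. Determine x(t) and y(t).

Coefficient matrix A = [[5, 2], [-12, -5]].
Characteristic polynomial det(A - λI) = λ^2 - 1 = 0.
Eigenvalues λ = 1, -1.
For λ=1: (A-λI) row 1 is [4, 2], so an eigenvector is (-1, 2).
For λ=-1: (A-λI) row 1 is [6, 2], so an eigenvector is (-1, 3).
General solution: C_1e^(t)(-1,2) + C_2e^(-t)(-1,3).
Applying x(0)=-4, y(0)=-2 gives C_1=14, C_2=-10.

x(t) = -14e^(t) + 10e^(-t), y(t) = 28e^(t) - 30e^(-t)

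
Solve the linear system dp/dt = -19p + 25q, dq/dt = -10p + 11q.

Coefficient matrix A = [[-19, 25], [-10, 11]].
Characteristic polynomial det(A - λI) = λ^2 + 8λ + 41 = 0.
Eigenvalues λ = -4 ± 5i (complex conjugate pair).
For λ=-4+5i: an eigenvector is (2,1) - i(-1,-1) = (2 + i, 1 + i).
A real fundamental pair from Re and Im of e^((-4+5i)t)v: X_1 = e^(-4t)(cos(5t)·(2,1) + sin(5t)·(-1,-1)), X_2 = e^(-4t)(sin(5t)·(2,1) - cos(5t)·(-1,-1)).
General solution: c_1X_1 + c_2X_2.

p(t) = -c_1e^(-4t)sin(5t) + 2c_1e^(-4t)cos(5t) + 2c_2e^(-4t)sin(5t) + c_2e^(-4t)cos(5t), q(t) = -c_1e^(-4t)sin(5t) + c_1e^(-4t)cos(5t) + c_2e^(-4t)sin(5t) + c_2e^(-4t)cos(5t)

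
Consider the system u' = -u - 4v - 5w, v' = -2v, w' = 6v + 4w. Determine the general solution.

u(t) = c_1e^(-t) - c_2e^(-2t) - c_3e^(4t), v(t) = c_2e^(-2t), w(t) = -c_2e^(-2t) + c_3e^(4t)

Coefficient matrix A = [[-1, -4, -5], [0, -2, 0], [0, 6, 4]].
det(A - λI) = 0 gives eigenvalues λ = -1, -2, 4.
For λ=-1: eigenvector (1,0,0).
For λ=-2: eigenvector (-1,1,-1).
For λ=4: eigenvector (-1,0,1).
General solution: c_1e^(-t)(1,0,0) + c_2e^(-2t)(-1,1,-1) + c_3e^(4t)(-1,0,1).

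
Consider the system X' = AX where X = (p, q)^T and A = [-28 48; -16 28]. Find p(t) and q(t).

Coefficient matrix A = [[-28, 48], [-16, 28]].
Characteristic polynomial det(A - λI) = λ^2 - 16 = 0.
Eigenvalues λ = 4, -4.
For λ=4: (A-λI) row 1 is [-32, 48], so an eigenvector is (-3, -2).
For λ=-4: (A-λI) row 1 is [-24, 48], so an eigenvector is (-2, -1).
General solution: c_1e^(4t)(-3,-2) + c_2e^(-4t)(-2,-1).

p(t) = -3c_1e^(4t) - 2c_2e^(-4t), q(t) = -2c_1e^(4t) - c_2e^(-4t)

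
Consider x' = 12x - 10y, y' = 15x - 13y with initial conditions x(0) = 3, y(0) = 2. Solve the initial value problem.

x(t) = 5e^(2t) - 2e^(-3t), y(t) = 5e^(2t) - 3e^(-3t)

Coefficient matrix A = [[12, -10], [15, -13]].
Characteristic polynomial det(A - λI) = λ^2 + λ - 6 = 0.
Eigenvalues λ = 2, -3.
For λ=2: (A-λI) row 1 is [10, -10], so an eigenvector is (1, 1).
For λ=-3: (A-λI) row 1 is [15, -10], so an eigenvector is (2, 3).
General solution: C_1e^(2t)(1,1) + C_2e^(-3t)(2,3).
Applying x(0)=3, y(0)=2 gives C_1=5, C_2=-1.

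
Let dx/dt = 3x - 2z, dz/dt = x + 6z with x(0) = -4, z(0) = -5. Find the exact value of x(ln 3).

A = [[3,-2],[1,6]]; eigenvalues λ = 5, 4.
Eigenvectors: (-1,1) for λ=5, (2,-1) for λ=4.
From the initial condition, c_1 = -14, c_2 = -9.
x(ln 3) = (-14)(3^5)(-1) + (-9)(3^4)(2) = 1944.

1944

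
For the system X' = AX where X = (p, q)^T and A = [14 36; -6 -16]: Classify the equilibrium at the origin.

saddle

A = [[14,36],[-6,-16]]; det(A-λI) = λ^2 + 2λ - 8.
λ = 2, -4: opposite signs.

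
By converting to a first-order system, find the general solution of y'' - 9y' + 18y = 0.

Let x_1 = y, x_2 = y'. Then x_1' = x_2 and x_2' = -18x_1 + 9x_2.
A = [[0,1],[-18,9]]; det(A-λI) = λ^2 - 9λ + 18.
Eigenvalues λ = 6, 3 with eigenvectors (1,6), (1,3).

y(t) = c_1e^(6t) + c_2e^(3t)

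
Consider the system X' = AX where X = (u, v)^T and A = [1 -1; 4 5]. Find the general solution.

u(t) = C_1e^(3t) + C_2te^(3t), v(t) = -2C_1e^(3t) - 2C_2te^(3t) - C_2e^(3t)

Coefficient matrix A = [[1, -1], [4, 5]].
Characteristic polynomial det(A - λI) = λ^2 - 6λ + 9 = 0.
Single eigenvalue λ = 3 with algebraic multiplicity 2.
Eigenvector v = (1,-2); generalized eigenvector w with (A-λI)w=v is (0,-1).
General solution: e^(3t)[C_1·v + C_2·(t·v + w)].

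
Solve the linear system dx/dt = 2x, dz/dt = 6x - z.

Coefficient matrix A = [[2, 0], [6, -1]].
Characteristic polynomial det(A - λI) = λ^2 - λ - 2 = 0.
Eigenvalues λ = 2, -1.
For λ=2: (A-λI) row 2 is [6, -3], so an eigenvector is (-1, -2).
For λ=-1: (A-λI) row 1 is [3, 0], so an eigenvector is (0, -1).
General solution: C_1e^(2t)(-1,-2) + C_2e^(-t)(0,-1).

x(t) = -C_1e^(2t), z(t) = -2C_1e^(2t) - C_2e^(-t)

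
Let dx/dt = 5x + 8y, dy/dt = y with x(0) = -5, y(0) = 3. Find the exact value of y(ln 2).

6

A = [[5,8],[0,1]]; eigenvalues λ = 5, 1.
Eigenvectors: (-1,0) for λ=5, (2,-1) for λ=1.
From the initial condition, c_1 = -1, c_2 = -3.
y(ln 2) = (-1)(2^5)(0) + (-3)(2^1)(-1) = 6.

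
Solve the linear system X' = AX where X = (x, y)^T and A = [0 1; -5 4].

x(t) = -c_1e^(2t)sin(t) + c_2e^(2t)cos(t), y(t) = -2c_1e^(2t)sin(t) - c_1e^(2t)cos(t) - c_2e^(2t)sin(t) + 2c_2e^(2t)cos(t)

Coefficient matrix A = [[0, 1], [-5, 4]].
Characteristic polynomial det(A - λI) = λ^2 - 4λ + 5 = 0.
Eigenvalues λ = 2 ± i (complex conjugate pair).
For λ=2+i: an eigenvector is (0,-1) - i(-1,-2) = (0 + i, -1 + 2i).
A real fundamental pair from Re and Im of e^((2+i)t)v: X_1 = e^(2t)(cos(t)·(0,-1) + sin(t)·(-1,-2)), X_2 = e^(2t)(sin(t)·(0,-1) - cos(t)·(-1,-2)).
General solution: c_1X_1 + c_2X_2.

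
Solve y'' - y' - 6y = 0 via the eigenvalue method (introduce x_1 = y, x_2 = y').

y(t) = C_1e^(-2t) + C_2e^(3t)

Let x_1 = y, x_2 = y'. Then x_1' = x_2 and x_2' = 6x_1 + x_2.
A = [[0,1],[6,1]]; det(A-λI) = λ^2 - λ - 6.
Eigenvalues λ = -2, 3 with eigenvectors (1,-2), (1,3).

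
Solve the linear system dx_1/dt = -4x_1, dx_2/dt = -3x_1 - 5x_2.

x_1(t) = c_1e^(-4t), x_2(t) = -3c_1e^(-4t) + c_2e^(-5t)

Coefficient matrix A = [[-4, 0], [-3, -5]].
Characteristic polynomial det(A - λI) = λ^2 + 9λ + 20 = 0.
Eigenvalues λ = -4, -5.
For λ=-4: (A-λI) row 2 is [-3, -1], so an eigenvector is (1, -3).
For λ=-5: (A-λI) row 1 is [1, 0], so an eigenvector is (0, 1).
General solution: c_1e^(-4t)(1,-3) + c_2e^(-5t)(0,1).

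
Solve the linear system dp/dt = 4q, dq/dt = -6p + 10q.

Coefficient matrix A = [[0, 4], [-6, 10]].
Characteristic polynomial det(A - λI) = λ^2 - 10λ + 24 = 0.
Eigenvalues λ = 4, 6.
For λ=4: (A-λI) row 1 is [-4, 4], so an eigenvector is (-1, -1).
For λ=6: (A-λI) row 1 is [-6, 4], so an eigenvector is (-2, -3).
General solution: C_1e^(4t)(-1,-1) + C_2e^(6t)(-2,-3).

p(t) = -C_1e^(4t) - 2C_2e^(6t), q(t) = -C_1e^(4t) - 3C_2e^(6t)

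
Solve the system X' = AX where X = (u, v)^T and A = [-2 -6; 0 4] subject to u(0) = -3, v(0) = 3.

u(t) = -3e^(4t), v(t) = 3e^(4t)

Coefficient matrix A = [[-2, -6], [0, 4]].
Characteristic polynomial det(A - λI) = λ^2 - 2λ - 8 = 0.
Eigenvalues λ = -2, 4.
For λ=-2: (A-λI) row 1 is [0, -6], so an eigenvector is (1, 0).
For λ=4: (A-λI) row 1 is [-6, -6], so an eigenvector is (1, -1).
General solution: c_1e^(-2t)(1,0) + c_2e^(4t)(1,-1).
Applying u(0)=-3, v(0)=3 gives c_1=0, c_2=-3.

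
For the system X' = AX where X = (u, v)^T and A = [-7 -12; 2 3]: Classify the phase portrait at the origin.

stable node

A = [[-7,-12],[2,3]]; det(A-λI) = λ^2 + 4λ + 3.
λ = -3, -1: both negative.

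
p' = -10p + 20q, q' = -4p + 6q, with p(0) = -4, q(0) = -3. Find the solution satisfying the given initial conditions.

p(t) = -7e^(-2t)sin(4t) - 4e^(-2t)cos(4t), q(t) = -2e^(-2t)sin(4t) - 3e^(-2t)cos(4t)

Coefficient matrix A = [[-10, 20], [-4, 6]].
Characteristic polynomial det(A - λI) = λ^2 + 4λ + 20 = 0.
Eigenvalues λ = -2 ± 4i (complex conjugate pair).
For λ=-2+4i: an eigenvector is (2,1) - i(1,0) = (2 - i, 1).
A real fundamental pair from Re and Im of e^((-2+4i)t)v: X_1 = e^(-2t)(cos(4t)·(2,1) + sin(4t)·(1,0)), X_2 = e^(-2t)(sin(4t)·(2,1) - cos(4t)·(1,0)).
General solution: K_1X_1 + K_2X_2.
Applying p(0)=-4, q(0)=-3 gives K_1=-3, K_2=-2.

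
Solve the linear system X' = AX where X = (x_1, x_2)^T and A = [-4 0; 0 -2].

x_1(t) = C_2e^(-4t), x_2(t) = -C_1e^(-2t)

Coefficient matrix A = [[-4, 0], [0, -2]].
Characteristic polynomial det(A - λI) = λ^2 + 6λ + 8 = 0.
Eigenvalues λ = -2, -4.
For λ=-2: (A-λI) row 1 is [-2, 0], so an eigenvector is (0, -1).
For λ=-4: (A-λI) row 2 is [0, 2], so an eigenvector is (1, 0).
General solution: C_1e^(-2t)(0,-1) + C_2e^(-4t)(1,0).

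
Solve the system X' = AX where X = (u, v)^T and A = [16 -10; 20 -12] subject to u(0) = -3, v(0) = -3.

u(t) = -6e^(2t)sin(2t) - 3e^(2t)cos(2t), v(t) = -9e^(2t)sin(2t) - 3e^(2t)cos(2t)

Coefficient matrix A = [[16, -10], [20, -12]].
Characteristic polynomial det(A - λI) = λ^2 - 4λ + 8 = 0.
Eigenvalues λ = 2 ± 2i (complex conjugate pair).
For λ=2+2i: an eigenvector is (-2,-3) - i(1,1) = (-2 - i, -3 - i).
A real fundamental pair from Re and Im of e^((2+2i)t)v: X_1 = e^(2t)(cos(2t)·(-2,-3) + sin(2t)·(1,1)), X_2 = e^(2t)(sin(2t)·(-2,-3) - cos(2t)·(1,1)).
General solution: K_1X_1 + K_2X_2.
Applying u(0)=-3, v(0)=-3 gives K_1=0, K_2=3.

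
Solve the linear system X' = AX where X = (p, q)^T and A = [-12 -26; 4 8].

p(t) = -3c_1e^(-2t)sin(2t) - 2c_1e^(-2t)cos(2t) - 2c_2e^(-2t)sin(2t) + 3c_2e^(-2t)cos(2t), q(t) = c_1e^(-2t)sin(2t) + c_1e^(-2t)cos(2t) + c_2e^(-2t)sin(2t) - c_2e^(-2t)cos(2t)

Coefficient matrix A = [[-12, -26], [4, 8]].
Characteristic polynomial det(A - λI) = λ^2 + 4λ + 8 = 0.
Eigenvalues λ = -2 ± 2i (complex conjugate pair).
For λ=-2+2i: an eigenvector is (-2,1) - i(-3,1) = (-2 + 3i, 1 - i).
A real fundamental pair from Re and Im of e^((-2+2i)t)v: X_1 = e^(-2t)(cos(2t)·(-2,1) + sin(2t)·(-3,1)), X_2 = e^(-2t)(sin(2t)·(-2,1) - cos(2t)·(-3,1)).
General solution: c_1X_1 + c_2X_2.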